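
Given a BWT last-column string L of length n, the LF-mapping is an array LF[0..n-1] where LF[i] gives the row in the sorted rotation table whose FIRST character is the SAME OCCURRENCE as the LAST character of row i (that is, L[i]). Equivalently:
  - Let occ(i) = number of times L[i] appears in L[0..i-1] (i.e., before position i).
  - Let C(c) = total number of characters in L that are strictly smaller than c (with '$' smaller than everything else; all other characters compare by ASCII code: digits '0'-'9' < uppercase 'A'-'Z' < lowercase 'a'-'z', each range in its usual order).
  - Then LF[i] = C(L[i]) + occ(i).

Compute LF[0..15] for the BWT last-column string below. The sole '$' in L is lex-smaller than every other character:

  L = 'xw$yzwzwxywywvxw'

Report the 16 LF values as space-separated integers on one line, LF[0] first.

Char counts: '$':1, 'v':1, 'w':6, 'x':3, 'y':3, 'z':2
C (first-col start): C('$')=0, C('v')=1, C('w')=2, C('x')=8, C('y')=11, C('z')=14
L[0]='x': occ=0, LF[0]=C('x')+0=8+0=8
L[1]='w': occ=0, LF[1]=C('w')+0=2+0=2
L[2]='$': occ=0, LF[2]=C('$')+0=0+0=0
L[3]='y': occ=0, LF[3]=C('y')+0=11+0=11
L[4]='z': occ=0, LF[4]=C('z')+0=14+0=14
L[5]='w': occ=1, LF[5]=C('w')+1=2+1=3
L[6]='z': occ=1, LF[6]=C('z')+1=14+1=15
L[7]='w': occ=2, LF[7]=C('w')+2=2+2=4
L[8]='x': occ=1, LF[8]=C('x')+1=8+1=9
L[9]='y': occ=1, LF[9]=C('y')+1=11+1=12
L[10]='w': occ=3, LF[10]=C('w')+3=2+3=5
L[11]='y': occ=2, LF[11]=C('y')+2=11+2=13
L[12]='w': occ=4, LF[12]=C('w')+4=2+4=6
L[13]='v': occ=0, LF[13]=C('v')+0=1+0=1
L[14]='x': occ=2, LF[14]=C('x')+2=8+2=10
L[15]='w': occ=5, LF[15]=C('w')+5=2+5=7

Answer: 8 2 0 11 14 3 15 4 9 12 5 13 6 1 10 7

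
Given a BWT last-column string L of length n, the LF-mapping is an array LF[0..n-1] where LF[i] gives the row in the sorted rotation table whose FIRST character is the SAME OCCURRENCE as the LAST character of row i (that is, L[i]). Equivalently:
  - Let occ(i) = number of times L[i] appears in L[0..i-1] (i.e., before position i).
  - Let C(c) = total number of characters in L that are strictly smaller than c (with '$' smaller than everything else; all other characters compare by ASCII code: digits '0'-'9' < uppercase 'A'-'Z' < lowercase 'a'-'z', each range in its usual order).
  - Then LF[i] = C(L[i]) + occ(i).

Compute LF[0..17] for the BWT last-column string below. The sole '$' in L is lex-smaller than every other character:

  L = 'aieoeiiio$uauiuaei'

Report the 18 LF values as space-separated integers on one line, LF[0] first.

Answer: 1 7 4 13 5 8 9 10 14 0 15 2 16 11 17 3 6 12

Derivation:
Char counts: '$':1, 'a':3, 'e':3, 'i':6, 'o':2, 'u':3
C (first-col start): C('$')=0, C('a')=1, C('e')=4, C('i')=7, C('o')=13, C('u')=15
L[0]='a': occ=0, LF[0]=C('a')+0=1+0=1
L[1]='i': occ=0, LF[1]=C('i')+0=7+0=7
L[2]='e': occ=0, LF[2]=C('e')+0=4+0=4
L[3]='o': occ=0, LF[3]=C('o')+0=13+0=13
L[4]='e': occ=1, LF[4]=C('e')+1=4+1=5
L[5]='i': occ=1, LF[5]=C('i')+1=7+1=8
L[6]='i': occ=2, LF[6]=C('i')+2=7+2=9
L[7]='i': occ=3, LF[7]=C('i')+3=7+3=10
L[8]='o': occ=1, LF[8]=C('o')+1=13+1=14
L[9]='$': occ=0, LF[9]=C('$')+0=0+0=0
L[10]='u': occ=0, LF[10]=C('u')+0=15+0=15
L[11]='a': occ=1, LF[11]=C('a')+1=1+1=2
L[12]='u': occ=1, LF[12]=C('u')+1=15+1=16
L[13]='i': occ=4, LF[13]=C('i')+4=7+4=11
L[14]='u': occ=2, LF[14]=C('u')+2=15+2=17
L[15]='a': occ=2, LF[15]=C('a')+2=1+2=3
L[16]='e': occ=2, LF[16]=C('e')+2=4+2=6
L[17]='i': occ=5, LF[17]=C('i')+5=7+5=12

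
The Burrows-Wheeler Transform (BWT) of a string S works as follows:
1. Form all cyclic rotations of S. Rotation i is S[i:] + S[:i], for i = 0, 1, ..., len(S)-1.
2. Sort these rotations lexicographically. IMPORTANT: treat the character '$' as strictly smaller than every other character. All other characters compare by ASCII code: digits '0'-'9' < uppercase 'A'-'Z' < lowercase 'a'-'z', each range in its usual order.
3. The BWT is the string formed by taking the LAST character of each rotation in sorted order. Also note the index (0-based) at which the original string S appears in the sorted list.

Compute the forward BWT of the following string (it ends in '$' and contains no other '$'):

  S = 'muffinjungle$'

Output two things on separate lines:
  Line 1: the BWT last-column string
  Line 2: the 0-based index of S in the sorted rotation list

Answer: elufnfng$uimj
8

Derivation:
All 13 rotations (rotation i = S[i:]+S[:i]):
  rot[0] = muffinjungle$
  rot[1] = uffinjungle$m
  rot[2] = ffinjungle$mu
  rot[3] = finjungle$muf
  rot[4] = injungle$muff
  rot[5] = njungle$muffi
  rot[6] = jungle$muffin
  rot[7] = ungle$muffinj
  rot[8] = ngle$muffinju
  rot[9] = gle$muffinjun
  rot[10] = le$muffinjung
  rot[11] = e$muffinjungl
  rot[12] = $muffinjungle
Sorted (with $ < everything):
  sorted[0] = $muffinjungle  (last char: 'e')
  sorted[1] = e$muffinjungl  (last char: 'l')
  sorted[2] = ffinjungle$mu  (last char: 'u')
  sorted[3] = finjungle$muf  (last char: 'f')
  sorted[4] = gle$muffinjun  (last char: 'n')
  sorted[5] = injungle$muff  (last char: 'f')
  sorted[6] = jungle$muffin  (last char: 'n')
  sorted[7] = le$muffinjung  (last char: 'g')
  sorted[8] = muffinjungle$  (last char: '$')
  sorted[9] = ngle$muffinju  (last char: 'u')
  sorted[10] = njungle$muffi  (last char: 'i')
  sorted[11] = uffinjungle$m  (last char: 'm')
  sorted[12] = ungle$muffinj  (last char: 'j')
Last column: elufnfng$uimj
Original string S is at sorted index 8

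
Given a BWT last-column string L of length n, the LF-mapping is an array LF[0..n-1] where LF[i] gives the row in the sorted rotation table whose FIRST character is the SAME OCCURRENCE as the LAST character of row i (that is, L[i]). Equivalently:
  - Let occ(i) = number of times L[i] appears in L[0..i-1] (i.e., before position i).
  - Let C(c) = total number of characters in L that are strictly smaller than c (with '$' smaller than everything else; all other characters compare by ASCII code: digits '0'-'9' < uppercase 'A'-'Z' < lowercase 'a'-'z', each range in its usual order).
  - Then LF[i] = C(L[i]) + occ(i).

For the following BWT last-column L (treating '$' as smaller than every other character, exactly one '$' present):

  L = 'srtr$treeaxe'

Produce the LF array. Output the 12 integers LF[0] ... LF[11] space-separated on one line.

Char counts: '$':1, 'a':1, 'e':3, 'r':3, 's':1, 't':2, 'x':1
C (first-col start): C('$')=0, C('a')=1, C('e')=2, C('r')=5, C('s')=8, C('t')=9, C('x')=11
L[0]='s': occ=0, LF[0]=C('s')+0=8+0=8
L[1]='r': occ=0, LF[1]=C('r')+0=5+0=5
L[2]='t': occ=0, LF[2]=C('t')+0=9+0=9
L[3]='r': occ=1, LF[3]=C('r')+1=5+1=6
L[4]='$': occ=0, LF[4]=C('$')+0=0+0=0
L[5]='t': occ=1, LF[5]=C('t')+1=9+1=10
L[6]='r': occ=2, LF[6]=C('r')+2=5+2=7
L[7]='e': occ=0, LF[7]=C('e')+0=2+0=2
L[8]='e': occ=1, LF[8]=C('e')+1=2+1=3
L[9]='a': occ=0, LF[9]=C('a')+0=1+0=1
L[10]='x': occ=0, LF[10]=C('x')+0=11+0=11
L[11]='e': occ=2, LF[11]=C('e')+2=2+2=4

Answer: 8 5 9 6 0 10 7 2 3 1 11 4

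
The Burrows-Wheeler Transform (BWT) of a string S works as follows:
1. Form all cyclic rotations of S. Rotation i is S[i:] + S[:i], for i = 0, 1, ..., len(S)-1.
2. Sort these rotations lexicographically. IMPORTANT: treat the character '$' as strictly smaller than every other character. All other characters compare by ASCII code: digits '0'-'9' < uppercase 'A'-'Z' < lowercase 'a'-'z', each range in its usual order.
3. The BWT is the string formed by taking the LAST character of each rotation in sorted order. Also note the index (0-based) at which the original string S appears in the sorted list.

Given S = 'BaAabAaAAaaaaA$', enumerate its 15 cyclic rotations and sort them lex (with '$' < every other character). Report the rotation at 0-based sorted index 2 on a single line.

All 15 rotations (rotation i = S[i:]+S[:i]):
  rot[0] = BaAabAaAAaaaaA$
  rot[1] = aAabAaAAaaaaA$B
  rot[2] = AabAaAAaaaaA$Ba
  rot[3] = abAaAAaaaaA$BaA
  rot[4] = bAaAAaaaaA$BaAa
  rot[5] = AaAAaaaaA$BaAab
  rot[6] = aAAaaaaA$BaAabA
  rot[7] = AAaaaaA$BaAabAa
  rot[8] = AaaaaA$BaAabAaA
  rot[9] = aaaaA$BaAabAaAA
  rot[10] = aaaA$BaAabAaAAa
  rot[11] = aaA$BaAabAaAAaa
  rot[12] = aA$BaAabAaAAaaa
  rot[13] = A$BaAabAaAAaaaa
  rot[14] = $BaAabAaAAaaaaA
Sorted (with $ < everything):
  sorted[0] = $BaAabAaAAaaaaA
  sorted[1] = A$BaAabAaAAaaaa
  sorted[2] = AAaaaaA$BaAabAa
  sorted[3] = AaAAaaaaA$BaAab
  sorted[4] = AaaaaA$BaAabAaA
  sorted[5] = AabAaAAaaaaA$Ba
  sorted[6] = BaAabAaAAaaaaA$
  sorted[7] = aA$BaAabAaAAaaa
  sorted[8] = aAAaaaaA$BaAabA
  sorted[9] = aAabAaAAaaaaA$B
  sorted[10] = aaA$BaAabAaAAaa
  sorted[11] = aaaA$BaAabAaAAa
  sorted[12] = aaaaA$BaAabAaAA
  sorted[13] = abAaAAaaaaA$BaA
  sorted[14] = bAaAAaaaaA$BaAa
sorted[2] = AAaaaaA$BaAabAa

Answer: AAaaaaA$BaAabAa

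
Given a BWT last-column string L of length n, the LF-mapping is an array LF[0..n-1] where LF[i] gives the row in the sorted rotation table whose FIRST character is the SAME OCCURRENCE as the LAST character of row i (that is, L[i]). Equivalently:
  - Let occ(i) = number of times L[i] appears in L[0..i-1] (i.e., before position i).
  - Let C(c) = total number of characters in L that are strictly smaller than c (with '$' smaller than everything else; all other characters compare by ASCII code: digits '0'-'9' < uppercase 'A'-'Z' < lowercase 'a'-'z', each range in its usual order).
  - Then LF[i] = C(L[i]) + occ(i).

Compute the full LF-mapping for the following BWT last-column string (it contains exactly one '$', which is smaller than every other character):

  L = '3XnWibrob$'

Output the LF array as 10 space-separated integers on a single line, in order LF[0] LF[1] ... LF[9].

Char counts: '$':1, '3':1, 'W':1, 'X':1, 'b':2, 'i':1, 'n':1, 'o':1, 'r':1
C (first-col start): C('$')=0, C('3')=1, C('W')=2, C('X')=3, C('b')=4, C('i')=6, C('n')=7, C('o')=8, C('r')=9
L[0]='3': occ=0, LF[0]=C('3')+0=1+0=1
L[1]='X': occ=0, LF[1]=C('X')+0=3+0=3
L[2]='n': occ=0, LF[2]=C('n')+0=7+0=7
L[3]='W': occ=0, LF[3]=C('W')+0=2+0=2
L[4]='i': occ=0, LF[4]=C('i')+0=6+0=6
L[5]='b': occ=0, LF[5]=C('b')+0=4+0=4
L[6]='r': occ=0, LF[6]=C('r')+0=9+0=9
L[7]='o': occ=0, LF[7]=C('o')+0=8+0=8
L[8]='b': occ=1, LF[8]=C('b')+1=4+1=5
L[9]='$': occ=0, LF[9]=C('$')+0=0+0=0

Answer: 1 3 7 2 6 4 9 8 5 0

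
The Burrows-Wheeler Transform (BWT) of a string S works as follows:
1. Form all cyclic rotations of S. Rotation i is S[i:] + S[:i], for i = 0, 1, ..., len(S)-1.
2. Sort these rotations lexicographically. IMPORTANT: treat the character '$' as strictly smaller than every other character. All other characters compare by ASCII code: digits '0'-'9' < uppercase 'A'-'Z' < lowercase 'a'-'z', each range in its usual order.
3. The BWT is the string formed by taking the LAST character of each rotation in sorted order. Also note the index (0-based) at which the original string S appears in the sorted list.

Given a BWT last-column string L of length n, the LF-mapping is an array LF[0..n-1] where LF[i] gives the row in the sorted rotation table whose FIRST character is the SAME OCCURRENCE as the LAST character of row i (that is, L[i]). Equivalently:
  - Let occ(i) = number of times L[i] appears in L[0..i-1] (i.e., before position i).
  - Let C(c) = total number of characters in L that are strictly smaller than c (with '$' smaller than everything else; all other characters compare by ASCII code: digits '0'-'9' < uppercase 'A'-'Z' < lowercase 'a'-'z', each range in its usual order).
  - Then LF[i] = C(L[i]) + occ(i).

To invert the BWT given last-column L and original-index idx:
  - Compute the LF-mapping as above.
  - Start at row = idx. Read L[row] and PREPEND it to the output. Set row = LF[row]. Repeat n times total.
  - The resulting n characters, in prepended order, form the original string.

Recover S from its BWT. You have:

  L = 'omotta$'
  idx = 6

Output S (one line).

LF mapping: 3 2 4 5 6 1 0
Walk LF starting at row 6, prepending L[row]:
  step 1: row=6, L[6]='$', prepend. Next row=LF[6]=0
  step 2: row=0, L[0]='o', prepend. Next row=LF[0]=3
  step 3: row=3, L[3]='t', prepend. Next row=LF[3]=5
  step 4: row=5, L[5]='a', prepend. Next row=LF[5]=1
  step 5: row=1, L[1]='m', prepend. Next row=LF[1]=2
  step 6: row=2, L[2]='o', prepend. Next row=LF[2]=4
  step 7: row=4, L[4]='t', prepend. Next row=LF[4]=6
Reversed output: tomato$

Answer: tomato$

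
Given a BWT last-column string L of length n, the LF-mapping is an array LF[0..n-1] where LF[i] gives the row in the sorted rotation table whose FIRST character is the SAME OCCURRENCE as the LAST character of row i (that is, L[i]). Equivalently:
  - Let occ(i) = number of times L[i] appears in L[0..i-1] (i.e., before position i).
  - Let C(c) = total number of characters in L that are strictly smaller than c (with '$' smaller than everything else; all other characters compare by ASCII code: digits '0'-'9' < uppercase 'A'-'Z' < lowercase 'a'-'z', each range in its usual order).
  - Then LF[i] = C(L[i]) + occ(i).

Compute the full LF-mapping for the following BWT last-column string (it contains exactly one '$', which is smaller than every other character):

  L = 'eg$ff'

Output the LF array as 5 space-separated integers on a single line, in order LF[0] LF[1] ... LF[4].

Answer: 1 4 0 2 3

Derivation:
Char counts: '$':1, 'e':1, 'f':2, 'g':1
C (first-col start): C('$')=0, C('e')=1, C('f')=2, C('g')=4
L[0]='e': occ=0, LF[0]=C('e')+0=1+0=1
L[1]='g': occ=0, LF[1]=C('g')+0=4+0=4
L[2]='$': occ=0, LF[2]=C('$')+0=0+0=0
L[3]='f': occ=0, LF[3]=C('f')+0=2+0=2
L[4]='f': occ=1, LF[4]=C('f')+1=2+1=3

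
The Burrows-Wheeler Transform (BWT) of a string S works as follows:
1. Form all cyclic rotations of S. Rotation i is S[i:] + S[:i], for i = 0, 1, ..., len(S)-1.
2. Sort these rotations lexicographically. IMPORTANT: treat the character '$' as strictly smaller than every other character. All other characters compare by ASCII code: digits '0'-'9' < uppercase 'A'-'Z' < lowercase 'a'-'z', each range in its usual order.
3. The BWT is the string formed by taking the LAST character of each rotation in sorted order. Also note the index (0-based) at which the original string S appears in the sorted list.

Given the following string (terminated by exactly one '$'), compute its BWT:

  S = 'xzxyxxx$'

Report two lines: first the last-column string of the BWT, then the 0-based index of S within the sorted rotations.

Answer: xxxyz$xx
5

Derivation:
All 8 rotations (rotation i = S[i:]+S[:i]):
  rot[0] = xzxyxxx$
  rot[1] = zxyxxx$x
  rot[2] = xyxxx$xz
  rot[3] = yxxx$xzx
  rot[4] = xxx$xzxy
  rot[5] = xx$xzxyx
  rot[6] = x$xzxyxx
  rot[7] = $xzxyxxx
Sorted (with $ < everything):
  sorted[0] = $xzxyxxx  (last char: 'x')
  sorted[1] = x$xzxyxx  (last char: 'x')
  sorted[2] = xx$xzxyx  (last char: 'x')
  sorted[3] = xxx$xzxy  (last char: 'y')
  sorted[4] = xyxxx$xz  (last char: 'z')
  sorted[5] = xzxyxxx$  (last char: '$')
  sorted[6] = yxxx$xzx  (last char: 'x')
  sorted[7] = zxyxxx$x  (last char: 'x')
Last column: xxxyz$xx
Original string S is at sorted index 5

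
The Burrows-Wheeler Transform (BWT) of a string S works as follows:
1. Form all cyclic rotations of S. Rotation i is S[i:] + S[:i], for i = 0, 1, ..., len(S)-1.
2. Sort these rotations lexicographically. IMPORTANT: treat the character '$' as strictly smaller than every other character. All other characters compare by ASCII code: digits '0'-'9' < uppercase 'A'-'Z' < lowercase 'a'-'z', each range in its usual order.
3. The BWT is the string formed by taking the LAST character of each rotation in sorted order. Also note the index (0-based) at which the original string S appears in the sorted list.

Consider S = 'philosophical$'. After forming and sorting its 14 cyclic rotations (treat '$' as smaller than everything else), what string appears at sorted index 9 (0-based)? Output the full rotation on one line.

Answer: ophical$philos

Derivation:
All 14 rotations (rotation i = S[i:]+S[:i]):
  rot[0] = philosophical$
  rot[1] = hilosophical$p
  rot[2] = ilosophical$ph
  rot[3] = losophical$phi
  rot[4] = osophical$phil
  rot[5] = sophical$philo
  rot[6] = ophical$philos
  rot[7] = phical$philoso
  rot[8] = hical$philosop
  rot[9] = ical$philosoph
  rot[10] = cal$philosophi
  rot[11] = al$philosophic
  rot[12] = l$philosophica
  rot[13] = $philosophical
Sorted (with $ < everything):
  sorted[0] = $philosophical
  sorted[1] = al$philosophic
  sorted[2] = cal$philosophi
  sorted[3] = hical$philosop
  sorted[4] = hilosophical$p
  sorted[5] = ical$philosoph
  sorted[6] = ilosophical$ph
  sorted[7] = l$philosophica
  sorted[8] = losophical$phi
  sorted[9] = ophical$philos
  sorted[10] = osophical$phil
  sorted[11] = phical$philoso
  sorted[12] = philosophical$
  sorted[13] = sophical$philo
sorted[9] = ophical$philos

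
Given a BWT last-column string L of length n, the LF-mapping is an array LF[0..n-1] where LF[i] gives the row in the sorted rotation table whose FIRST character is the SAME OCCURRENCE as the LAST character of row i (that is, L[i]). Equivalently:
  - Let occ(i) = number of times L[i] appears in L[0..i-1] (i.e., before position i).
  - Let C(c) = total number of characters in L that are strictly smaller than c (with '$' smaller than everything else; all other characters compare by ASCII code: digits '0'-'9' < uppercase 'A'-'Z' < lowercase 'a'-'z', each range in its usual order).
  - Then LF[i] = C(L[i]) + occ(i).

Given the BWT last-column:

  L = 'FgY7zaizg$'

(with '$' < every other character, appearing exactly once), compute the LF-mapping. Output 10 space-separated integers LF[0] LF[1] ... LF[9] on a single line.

Answer: 2 5 3 1 8 4 7 9 6 0

Derivation:
Char counts: '$':1, '7':1, 'F':1, 'Y':1, 'a':1, 'g':2, 'i':1, 'z':2
C (first-col start): C('$')=0, C('7')=1, C('F')=2, C('Y')=3, C('a')=4, C('g')=5, C('i')=7, C('z')=8
L[0]='F': occ=0, LF[0]=C('F')+0=2+0=2
L[1]='g': occ=0, LF[1]=C('g')+0=5+0=5
L[2]='Y': occ=0, LF[2]=C('Y')+0=3+0=3
L[3]='7': occ=0, LF[3]=C('7')+0=1+0=1
L[4]='z': occ=0, LF[4]=C('z')+0=8+0=8
L[5]='a': occ=0, LF[5]=C('a')+0=4+0=4
L[6]='i': occ=0, LF[6]=C('i')+0=7+0=7
L[7]='z': occ=1, LF[7]=C('z')+1=8+1=9
L[8]='g': occ=1, LF[8]=C('g')+1=5+1=6
L[9]='$': occ=0, LF[9]=C('$')+0=0+0=0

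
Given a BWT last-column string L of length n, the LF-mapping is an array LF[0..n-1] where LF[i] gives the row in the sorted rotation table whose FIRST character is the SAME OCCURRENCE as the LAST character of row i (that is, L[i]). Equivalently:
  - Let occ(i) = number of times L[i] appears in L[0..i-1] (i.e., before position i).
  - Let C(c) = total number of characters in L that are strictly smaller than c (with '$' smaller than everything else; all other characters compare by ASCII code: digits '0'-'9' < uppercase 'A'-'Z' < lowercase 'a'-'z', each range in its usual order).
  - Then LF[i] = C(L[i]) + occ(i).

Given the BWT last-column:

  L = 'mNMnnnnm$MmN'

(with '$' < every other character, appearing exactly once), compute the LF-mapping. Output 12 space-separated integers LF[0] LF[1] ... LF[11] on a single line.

Char counts: '$':1, 'M':2, 'N':2, 'm':3, 'n':4
C (first-col start): C('$')=0, C('M')=1, C('N')=3, C('m')=5, C('n')=8
L[0]='m': occ=0, LF[0]=C('m')+0=5+0=5
L[1]='N': occ=0, LF[1]=C('N')+0=3+0=3
L[2]='M': occ=0, LF[2]=C('M')+0=1+0=1
L[3]='n': occ=0, LF[3]=C('n')+0=8+0=8
L[4]='n': occ=1, LF[4]=C('n')+1=8+1=9
L[5]='n': occ=2, LF[5]=C('n')+2=8+2=10
L[6]='n': occ=3, LF[6]=C('n')+3=8+3=11
L[7]='m': occ=1, LF[7]=C('m')+1=5+1=6
L[8]='$': occ=0, LF[8]=C('$')+0=0+0=0
L[9]='M': occ=1, LF[9]=C('M')+1=1+1=2
L[10]='m': occ=2, LF[10]=C('m')+2=5+2=7
L[11]='N': occ=1, LF[11]=C('N')+1=3+1=4

Answer: 5 3 1 8 9 10 11 6 0 2 7 4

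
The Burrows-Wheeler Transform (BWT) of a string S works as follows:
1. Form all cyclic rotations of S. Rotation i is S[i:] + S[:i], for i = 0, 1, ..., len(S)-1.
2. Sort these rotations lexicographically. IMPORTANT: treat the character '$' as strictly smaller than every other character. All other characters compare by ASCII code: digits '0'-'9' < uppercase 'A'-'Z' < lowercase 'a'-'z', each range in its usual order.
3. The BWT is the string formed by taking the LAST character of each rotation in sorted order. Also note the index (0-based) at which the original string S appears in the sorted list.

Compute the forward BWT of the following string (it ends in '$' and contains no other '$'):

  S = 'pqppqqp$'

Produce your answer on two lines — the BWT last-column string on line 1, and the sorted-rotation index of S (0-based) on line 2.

All 8 rotations (rotation i = S[i:]+S[:i]):
  rot[0] = pqppqqp$
  rot[1] = qppqqp$p
  rot[2] = ppqqp$pq
  rot[3] = pqqp$pqp
  rot[4] = qqp$pqpp
  rot[5] = qp$pqppq
  rot[6] = p$pqppqq
  rot[7] = $pqppqqp
Sorted (with $ < everything):
  sorted[0] = $pqppqqp  (last char: 'p')
  sorted[1] = p$pqppqq  (last char: 'q')
  sorted[2] = ppqqp$pq  (last char: 'q')
  sorted[3] = pqppqqp$  (last char: '$')
  sorted[4] = pqqp$pqp  (last char: 'p')
  sorted[5] = qp$pqppq  (last char: 'q')
  sorted[6] = qppqqp$p  (last char: 'p')
  sorted[7] = qqp$pqpp  (last char: 'p')
Last column: pqq$pqpp
Original string S is at sorted index 3

Answer: pqq$pqpp
3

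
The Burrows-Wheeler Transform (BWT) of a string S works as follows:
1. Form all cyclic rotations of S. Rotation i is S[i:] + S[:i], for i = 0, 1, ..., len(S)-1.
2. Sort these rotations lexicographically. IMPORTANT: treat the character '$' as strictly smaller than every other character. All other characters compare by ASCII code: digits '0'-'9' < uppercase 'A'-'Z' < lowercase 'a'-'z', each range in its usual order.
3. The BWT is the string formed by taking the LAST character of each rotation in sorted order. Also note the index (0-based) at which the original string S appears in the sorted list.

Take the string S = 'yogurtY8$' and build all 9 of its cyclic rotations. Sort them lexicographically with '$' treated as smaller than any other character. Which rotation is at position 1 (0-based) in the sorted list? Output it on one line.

Answer: 8$yogurtY

Derivation:
All 9 rotations (rotation i = S[i:]+S[:i]):
  rot[0] = yogurtY8$
  rot[1] = ogurtY8$y
  rot[2] = gurtY8$yo
  rot[3] = urtY8$yog
  rot[4] = rtY8$yogu
  rot[5] = tY8$yogur
  rot[6] = Y8$yogurt
  rot[7] = 8$yogurtY
  rot[8] = $yogurtY8
Sorted (with $ < everything):
  sorted[0] = $yogurtY8
  sorted[1] = 8$yogurtY
  sorted[2] = Y8$yogurt
  sorted[3] = gurtY8$yo
  sorted[4] = ogurtY8$y
  sorted[5] = rtY8$yogu
  sorted[6] = tY8$yogur
  sorted[7] = urtY8$yog
  sorted[8] = yogurtY8$
sorted[1] = 8$yogurtY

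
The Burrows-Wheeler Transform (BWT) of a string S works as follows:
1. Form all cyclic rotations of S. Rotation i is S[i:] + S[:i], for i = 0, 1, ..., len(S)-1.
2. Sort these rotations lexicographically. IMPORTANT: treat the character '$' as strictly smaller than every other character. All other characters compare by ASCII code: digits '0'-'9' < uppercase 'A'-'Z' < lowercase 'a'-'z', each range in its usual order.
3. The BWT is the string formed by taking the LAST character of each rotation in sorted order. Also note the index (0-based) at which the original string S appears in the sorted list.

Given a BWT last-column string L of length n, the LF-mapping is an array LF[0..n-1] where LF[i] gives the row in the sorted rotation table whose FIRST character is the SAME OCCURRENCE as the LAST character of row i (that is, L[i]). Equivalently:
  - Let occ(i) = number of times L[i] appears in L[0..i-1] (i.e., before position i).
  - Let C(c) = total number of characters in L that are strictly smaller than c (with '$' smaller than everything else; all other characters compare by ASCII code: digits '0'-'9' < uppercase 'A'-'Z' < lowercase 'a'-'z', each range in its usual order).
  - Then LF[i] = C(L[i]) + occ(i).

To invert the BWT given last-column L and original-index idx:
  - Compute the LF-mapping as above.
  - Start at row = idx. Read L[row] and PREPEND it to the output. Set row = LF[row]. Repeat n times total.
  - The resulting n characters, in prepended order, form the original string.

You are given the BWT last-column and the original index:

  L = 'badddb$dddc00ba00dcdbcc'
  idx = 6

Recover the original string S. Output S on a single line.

LF mapping: 7 5 15 16 17 8 0 18 19 20 11 1 2 9 6 3 4 21 12 22 10 13 14
Walk LF starting at row 6, prepending L[row]:
  step 1: row=6, L[6]='$', prepend. Next row=LF[6]=0
  step 2: row=0, L[0]='b', prepend. Next row=LF[0]=7
  step 3: row=7, L[7]='d', prepend. Next row=LF[7]=18
  step 4: row=18, L[18]='c', prepend. Next row=LF[18]=12
  step 5: row=12, L[12]='0', prepend. Next row=LF[12]=2
  step 6: row=2, L[2]='d', prepend. Next row=LF[2]=15
  step 7: row=15, L[15]='0', prepend. Next row=LF[15]=3
  step 8: row=3, L[3]='d', prepend. Next row=LF[3]=16
  step 9: row=16, L[16]='0', prepend. Next row=LF[16]=4
  step 10: row=4, L[4]='d', prepend. Next row=LF[4]=17
  step 11: row=17, L[17]='d', prepend. Next row=LF[17]=21
  step 12: row=21, L[21]='c', prepend. Next row=LF[21]=13
  step 13: row=13, L[13]='b', prepend. Next row=LF[13]=9
  step 14: row=9, L[9]='d', prepend. Next row=LF[9]=20
  step 15: row=20, L[20]='b', prepend. Next row=LF[20]=10
  step 16: row=10, L[10]='c', prepend. Next row=LF[10]=11
  step 17: row=11, L[11]='0', prepend. Next row=LF[11]=1
  step 18: row=1, L[1]='a', prepend. Next row=LF[1]=5
  step 19: row=5, L[5]='b', prepend. Next row=LF[5]=8
  step 20: row=8, L[8]='d', prepend. Next row=LF[8]=19
  step 21: row=19, L[19]='d', prepend. Next row=LF[19]=22
  step 22: row=22, L[22]='c', prepend. Next row=LF[22]=14
  step 23: row=14, L[14]='a', prepend. Next row=LF[14]=6
Reversed output: acddba0cbdbcdd0d0d0cdb$

Answer: acddba0cbdbcdd0d0d0cdb$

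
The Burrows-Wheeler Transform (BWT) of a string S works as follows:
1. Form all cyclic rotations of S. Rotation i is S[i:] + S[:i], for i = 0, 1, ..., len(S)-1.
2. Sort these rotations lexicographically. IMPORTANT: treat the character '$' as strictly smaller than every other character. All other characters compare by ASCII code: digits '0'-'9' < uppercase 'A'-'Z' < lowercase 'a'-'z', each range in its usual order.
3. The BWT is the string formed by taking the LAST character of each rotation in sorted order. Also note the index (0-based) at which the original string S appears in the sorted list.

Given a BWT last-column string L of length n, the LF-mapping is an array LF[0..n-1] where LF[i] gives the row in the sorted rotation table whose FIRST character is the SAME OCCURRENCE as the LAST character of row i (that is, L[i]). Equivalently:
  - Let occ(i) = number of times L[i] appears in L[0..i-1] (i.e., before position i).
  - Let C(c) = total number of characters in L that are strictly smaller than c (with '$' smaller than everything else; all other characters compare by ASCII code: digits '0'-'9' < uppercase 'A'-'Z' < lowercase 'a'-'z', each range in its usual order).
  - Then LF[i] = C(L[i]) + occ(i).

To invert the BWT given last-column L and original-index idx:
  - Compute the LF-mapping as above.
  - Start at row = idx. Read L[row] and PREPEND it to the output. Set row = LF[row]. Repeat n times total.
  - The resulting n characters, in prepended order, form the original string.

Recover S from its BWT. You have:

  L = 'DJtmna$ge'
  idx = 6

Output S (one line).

Answer: magnetJD$

Derivation:
LF mapping: 1 2 8 6 7 3 0 5 4
Walk LF starting at row 6, prepending L[row]:
  step 1: row=6, L[6]='$', prepend. Next row=LF[6]=0
  step 2: row=0, L[0]='D', prepend. Next row=LF[0]=1
  step 3: row=1, L[1]='J', prepend. Next row=LF[1]=2
  step 4: row=2, L[2]='t', prepend. Next row=LF[2]=8
  step 5: row=8, L[8]='e', prepend. Next row=LF[8]=4
  step 6: row=4, L[4]='n', prepend. Next row=LF[4]=7
  step 7: row=7, L[7]='g', prepend. Next row=LF[7]=5
  step 8: row=5, L[5]='a', prepend. Next row=LF[5]=3
  step 9: row=3, L[3]='m', prepend. Next row=LF[3]=6
Reversed output: magnetJD$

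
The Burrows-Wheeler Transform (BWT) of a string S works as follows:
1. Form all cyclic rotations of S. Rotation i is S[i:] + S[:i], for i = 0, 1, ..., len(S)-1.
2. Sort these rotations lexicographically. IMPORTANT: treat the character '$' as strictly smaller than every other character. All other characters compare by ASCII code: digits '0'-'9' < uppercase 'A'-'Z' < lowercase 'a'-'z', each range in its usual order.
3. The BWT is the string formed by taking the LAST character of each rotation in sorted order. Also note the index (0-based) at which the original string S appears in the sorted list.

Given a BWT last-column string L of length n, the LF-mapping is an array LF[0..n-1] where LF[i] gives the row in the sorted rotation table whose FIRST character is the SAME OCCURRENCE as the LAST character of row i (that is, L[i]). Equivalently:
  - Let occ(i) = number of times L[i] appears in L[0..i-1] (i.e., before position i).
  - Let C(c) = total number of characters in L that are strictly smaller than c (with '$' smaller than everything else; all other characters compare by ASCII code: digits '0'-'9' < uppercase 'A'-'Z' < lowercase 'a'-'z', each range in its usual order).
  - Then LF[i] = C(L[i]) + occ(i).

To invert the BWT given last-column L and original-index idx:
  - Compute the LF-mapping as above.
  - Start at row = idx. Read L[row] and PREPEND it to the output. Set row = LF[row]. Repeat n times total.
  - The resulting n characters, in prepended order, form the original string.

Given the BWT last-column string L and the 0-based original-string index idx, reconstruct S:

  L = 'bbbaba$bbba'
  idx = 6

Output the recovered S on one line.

LF mapping: 4 5 6 1 7 2 0 8 9 10 3
Walk LF starting at row 6, prepending L[row]:
  step 1: row=6, L[6]='$', prepend. Next row=LF[6]=0
  step 2: row=0, L[0]='b', prepend. Next row=LF[0]=4
  step 3: row=4, L[4]='b', prepend. Next row=LF[4]=7
  step 4: row=7, L[7]='b', prepend. Next row=LF[7]=8
  step 5: row=8, L[8]='b', prepend. Next row=LF[8]=9
  step 6: row=9, L[9]='b', prepend. Next row=LF[9]=10
  step 7: row=10, L[10]='a', prepend. Next row=LF[10]=3
  step 8: row=3, L[3]='a', prepend. Next row=LF[3]=1
  step 9: row=1, L[1]='b', prepend. Next row=LF[1]=5
  step 10: row=5, L[5]='a', prepend. Next row=LF[5]=2
  step 11: row=2, L[2]='b', prepend. Next row=LF[2]=6
Reversed output: babaabbbbb$

Answer: babaabbbbb$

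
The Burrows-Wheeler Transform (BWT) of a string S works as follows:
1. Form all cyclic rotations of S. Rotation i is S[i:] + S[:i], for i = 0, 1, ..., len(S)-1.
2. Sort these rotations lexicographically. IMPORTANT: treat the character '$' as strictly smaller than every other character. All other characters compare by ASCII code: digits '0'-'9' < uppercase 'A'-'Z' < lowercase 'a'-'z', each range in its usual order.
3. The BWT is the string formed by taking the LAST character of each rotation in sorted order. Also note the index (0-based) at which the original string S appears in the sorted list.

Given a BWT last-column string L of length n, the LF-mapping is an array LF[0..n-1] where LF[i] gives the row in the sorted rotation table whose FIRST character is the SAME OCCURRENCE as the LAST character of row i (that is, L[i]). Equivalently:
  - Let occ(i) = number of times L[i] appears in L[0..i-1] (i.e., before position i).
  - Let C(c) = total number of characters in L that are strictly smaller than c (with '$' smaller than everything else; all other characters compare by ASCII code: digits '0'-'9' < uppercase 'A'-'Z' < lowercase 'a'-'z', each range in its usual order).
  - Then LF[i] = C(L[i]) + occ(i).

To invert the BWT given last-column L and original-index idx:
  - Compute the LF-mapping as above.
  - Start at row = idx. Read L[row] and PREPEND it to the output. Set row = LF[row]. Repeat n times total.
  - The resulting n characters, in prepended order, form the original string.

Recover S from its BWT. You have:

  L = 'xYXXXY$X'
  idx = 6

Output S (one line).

Answer: YYXXXXx$

Derivation:
LF mapping: 7 5 1 2 3 6 0 4
Walk LF starting at row 6, prepending L[row]:
  step 1: row=6, L[6]='$', prepend. Next row=LF[6]=0
  step 2: row=0, L[0]='x', prepend. Next row=LF[0]=7
  step 3: row=7, L[7]='X', prepend. Next row=LF[7]=4
  step 4: row=4, L[4]='X', prepend. Next row=LF[4]=3
  step 5: row=3, L[3]='X', prepend. Next row=LF[3]=2
  step 6: row=2, L[2]='X', prepend. Next row=LF[2]=1
  step 7: row=1, L[1]='Y', prepend. Next row=LF[1]=5
  step 8: row=5, L[5]='Y', prepend. Next row=LF[5]=6
Reversed output: YYXXXXx$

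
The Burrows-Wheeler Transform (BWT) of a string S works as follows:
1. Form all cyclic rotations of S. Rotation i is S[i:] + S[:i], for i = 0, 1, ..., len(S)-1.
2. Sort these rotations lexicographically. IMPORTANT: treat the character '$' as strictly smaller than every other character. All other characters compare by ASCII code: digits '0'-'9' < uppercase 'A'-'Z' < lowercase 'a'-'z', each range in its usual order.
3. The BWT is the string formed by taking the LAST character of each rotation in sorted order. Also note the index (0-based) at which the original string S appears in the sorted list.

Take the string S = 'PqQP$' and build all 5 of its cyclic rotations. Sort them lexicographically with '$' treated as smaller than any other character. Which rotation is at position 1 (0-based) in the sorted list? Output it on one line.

Answer: P$PqQ

Derivation:
All 5 rotations (rotation i = S[i:]+S[:i]):
  rot[0] = PqQP$
  rot[1] = qQP$P
  rot[2] = QP$Pq
  rot[3] = P$PqQ
  rot[4] = $PqQP
Sorted (with $ < everything):
  sorted[0] = $PqQP
  sorted[1] = P$PqQ
  sorted[2] = PqQP$
  sorted[3] = QP$Pq
  sorted[4] = qQP$P
sorted[1] = P$PqQ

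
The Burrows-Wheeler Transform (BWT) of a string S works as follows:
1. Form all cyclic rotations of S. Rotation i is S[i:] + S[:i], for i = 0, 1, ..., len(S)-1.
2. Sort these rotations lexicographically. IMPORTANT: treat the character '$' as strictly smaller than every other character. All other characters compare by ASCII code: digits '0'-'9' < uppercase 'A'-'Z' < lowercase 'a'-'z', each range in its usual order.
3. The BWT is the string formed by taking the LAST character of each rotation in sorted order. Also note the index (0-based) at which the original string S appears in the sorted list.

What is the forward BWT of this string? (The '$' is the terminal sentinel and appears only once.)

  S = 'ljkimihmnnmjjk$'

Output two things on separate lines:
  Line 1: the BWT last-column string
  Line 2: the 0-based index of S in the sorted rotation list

Answer: kimkmjljj$inhnm
9

Derivation:
All 15 rotations (rotation i = S[i:]+S[:i]):
  rot[0] = ljkimihmnnmjjk$
  rot[1] = jkimihmnnmjjk$l
  rot[2] = kimihmnnmjjk$lj
  rot[3] = imihmnnmjjk$ljk
  rot[4] = mihmnnmjjk$ljki
  rot[5] = ihmnnmjjk$ljkim
  rot[6] = hmnnmjjk$ljkimi
  rot[7] = mnnmjjk$ljkimih
  rot[8] = nnmjjk$ljkimihm
  rot[9] = nmjjk$ljkimihmn
  rot[10] = mjjk$ljkimihmnn
  rot[11] = jjk$ljkimihmnnm
  rot[12] = jk$ljkimihmnnmj
  rot[13] = k$ljkimihmnnmjj
  rot[14] = $ljkimihmnnmjjk
Sorted (with $ < everything):
  sorted[0] = $ljkimihmnnmjjk  (last char: 'k')
  sorted[1] = hmnnmjjk$ljkimi  (last char: 'i')
  sorted[2] = ihmnnmjjk$ljkim  (last char: 'm')
  sorted[3] = imihmnnmjjk$ljk  (last char: 'k')
  sorted[4] = jjk$ljkimihmnnm  (last char: 'm')
  sorted[5] = jk$ljkimihmnnmj  (last char: 'j')
  sorted[6] = jkimihmnnmjjk$l  (last char: 'l')
  sorted[7] = k$ljkimihmnnmjj  (last char: 'j')
  sorted[8] = kimihmnnmjjk$lj  (last char: 'j')
  sorted[9] = ljkimihmnnmjjk$  (last char: '$')
  sorted[10] = mihmnnmjjk$ljki  (last char: 'i')
  sorted[11] = mjjk$ljkimihmnn  (last char: 'n')
  sorted[12] = mnnmjjk$ljkimih  (last char: 'h')
  sorted[13] = nmjjk$ljkimihmn  (last char: 'n')
  sorted[14] = nnmjjk$ljkimihm  (last char: 'm')
Last column: kimkmjljj$inhnm
Original string S is at sorted index 9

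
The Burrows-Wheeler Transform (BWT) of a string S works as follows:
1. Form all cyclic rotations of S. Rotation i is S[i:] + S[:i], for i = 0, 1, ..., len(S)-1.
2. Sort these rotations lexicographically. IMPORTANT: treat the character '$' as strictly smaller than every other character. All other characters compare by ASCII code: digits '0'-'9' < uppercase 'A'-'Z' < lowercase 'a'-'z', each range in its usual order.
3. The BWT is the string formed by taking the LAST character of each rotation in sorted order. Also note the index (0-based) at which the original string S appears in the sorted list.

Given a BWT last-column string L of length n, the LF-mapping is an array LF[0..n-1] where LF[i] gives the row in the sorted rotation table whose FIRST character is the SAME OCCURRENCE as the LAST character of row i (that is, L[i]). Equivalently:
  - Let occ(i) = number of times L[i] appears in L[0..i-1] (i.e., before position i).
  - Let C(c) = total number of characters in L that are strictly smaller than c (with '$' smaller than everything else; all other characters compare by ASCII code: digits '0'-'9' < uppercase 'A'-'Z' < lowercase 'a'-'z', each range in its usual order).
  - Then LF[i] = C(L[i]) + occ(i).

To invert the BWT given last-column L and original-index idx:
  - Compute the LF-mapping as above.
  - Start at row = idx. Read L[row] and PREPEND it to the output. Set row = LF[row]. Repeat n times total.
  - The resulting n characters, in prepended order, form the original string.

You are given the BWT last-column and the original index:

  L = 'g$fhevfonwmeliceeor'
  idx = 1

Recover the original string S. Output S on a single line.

LF mapping: 8 0 6 9 2 17 7 14 13 18 12 3 11 10 1 4 5 15 16
Walk LF starting at row 1, prepending L[row]:
  step 1: row=1, L[1]='$', prepend. Next row=LF[1]=0
  step 2: row=0, L[0]='g', prepend. Next row=LF[0]=8
  step 3: row=8, L[8]='n', prepend. Next row=LF[8]=13
  step 4: row=13, L[13]='i', prepend. Next row=LF[13]=10
  step 5: row=10, L[10]='m', prepend. Next row=LF[10]=12
  step 6: row=12, L[12]='l', prepend. Next row=LF[12]=11
  step 7: row=11, L[11]='e', prepend. Next row=LF[11]=3
  step 8: row=3, L[3]='h', prepend. Next row=LF[3]=9
  step 9: row=9, L[9]='w', prepend. Next row=LF[9]=18
  step 10: row=18, L[18]='r', prepend. Next row=LF[18]=16
  step 11: row=16, L[16]='e', prepend. Next row=LF[16]=5
  step 12: row=5, L[5]='v', prepend. Next row=LF[5]=17
  step 13: row=17, L[17]='o', prepend. Next row=LF[17]=15
  step 14: row=15, L[15]='e', prepend. Next row=LF[15]=4
  step 15: row=4, L[4]='e', prepend. Next row=LF[4]=2
  step 16: row=2, L[2]='f', prepend. Next row=LF[2]=6
  step 17: row=6, L[6]='f', prepend. Next row=LF[6]=7
  step 18: row=7, L[7]='o', prepend. Next row=LF[7]=14
  step 19: row=14, L[14]='c', prepend. Next row=LF[14]=1
Reversed output: coffeeoverwhelming$

Answer: coffeeoverwhelming$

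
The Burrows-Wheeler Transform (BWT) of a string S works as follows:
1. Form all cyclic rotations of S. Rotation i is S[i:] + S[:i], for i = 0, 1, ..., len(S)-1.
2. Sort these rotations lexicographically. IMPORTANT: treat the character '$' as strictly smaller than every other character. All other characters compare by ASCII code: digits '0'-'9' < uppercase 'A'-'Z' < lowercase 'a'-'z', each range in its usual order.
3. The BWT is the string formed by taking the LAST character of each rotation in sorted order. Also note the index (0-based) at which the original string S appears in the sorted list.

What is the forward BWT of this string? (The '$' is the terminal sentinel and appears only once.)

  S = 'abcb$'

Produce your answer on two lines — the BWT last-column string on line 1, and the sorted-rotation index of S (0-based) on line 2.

All 5 rotations (rotation i = S[i:]+S[:i]):
  rot[0] = abcb$
  rot[1] = bcb$a
  rot[2] = cb$ab
  rot[3] = b$abc
  rot[4] = $abcb
Sorted (with $ < everything):
  sorted[0] = $abcb  (last char: 'b')
  sorted[1] = abcb$  (last char: '$')
  sorted[2] = b$abc  (last char: 'c')
  sorted[3] = bcb$a  (last char: 'a')
  sorted[4] = cb$ab  (last char: 'b')
Last column: b$cab
Original string S is at sorted index 1

Answer: b$cab
1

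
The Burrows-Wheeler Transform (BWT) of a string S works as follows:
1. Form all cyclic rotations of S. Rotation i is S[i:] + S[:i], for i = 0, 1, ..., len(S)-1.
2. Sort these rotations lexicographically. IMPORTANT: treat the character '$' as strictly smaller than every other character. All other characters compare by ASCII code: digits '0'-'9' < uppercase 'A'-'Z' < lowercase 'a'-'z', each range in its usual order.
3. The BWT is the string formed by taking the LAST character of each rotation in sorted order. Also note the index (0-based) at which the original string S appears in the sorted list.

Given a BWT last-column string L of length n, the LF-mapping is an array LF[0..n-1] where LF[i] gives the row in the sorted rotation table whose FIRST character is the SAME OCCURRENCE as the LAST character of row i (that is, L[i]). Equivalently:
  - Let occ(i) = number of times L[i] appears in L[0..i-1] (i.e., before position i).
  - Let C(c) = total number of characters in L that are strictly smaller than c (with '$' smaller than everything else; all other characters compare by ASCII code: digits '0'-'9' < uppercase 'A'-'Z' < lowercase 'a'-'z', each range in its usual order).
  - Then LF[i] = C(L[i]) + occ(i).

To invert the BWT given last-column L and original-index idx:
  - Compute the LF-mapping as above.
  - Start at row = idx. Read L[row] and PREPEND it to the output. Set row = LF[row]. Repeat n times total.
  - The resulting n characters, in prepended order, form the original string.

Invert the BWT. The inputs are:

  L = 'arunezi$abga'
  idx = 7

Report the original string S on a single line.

LF mapping: 1 9 10 8 5 11 7 0 2 4 6 3
Walk LF starting at row 7, prepending L[row]:
  step 1: row=7, L[7]='$', prepend. Next row=LF[7]=0
  step 2: row=0, L[0]='a', prepend. Next row=LF[0]=1
  step 3: row=1, L[1]='r', prepend. Next row=LF[1]=9
  step 4: row=9, L[9]='b', prepend. Next row=LF[9]=4
  step 5: row=4, L[4]='e', prepend. Next row=LF[4]=5
  step 6: row=5, L[5]='z', prepend. Next row=LF[5]=11
  step 7: row=11, L[11]='a', prepend. Next row=LF[11]=3
  step 8: row=3, L[3]='n', prepend. Next row=LF[3]=8
  step 9: row=8, L[8]='a', prepend. Next row=LF[8]=2
  step 10: row=2, L[2]='u', prepend. Next row=LF[2]=10
  step 11: row=10, L[10]='g', prepend. Next row=LF[10]=6
  step 12: row=6, L[6]='i', prepend. Next row=LF[6]=7
Reversed output: iguanazebra$

Answer: iguanazebra$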